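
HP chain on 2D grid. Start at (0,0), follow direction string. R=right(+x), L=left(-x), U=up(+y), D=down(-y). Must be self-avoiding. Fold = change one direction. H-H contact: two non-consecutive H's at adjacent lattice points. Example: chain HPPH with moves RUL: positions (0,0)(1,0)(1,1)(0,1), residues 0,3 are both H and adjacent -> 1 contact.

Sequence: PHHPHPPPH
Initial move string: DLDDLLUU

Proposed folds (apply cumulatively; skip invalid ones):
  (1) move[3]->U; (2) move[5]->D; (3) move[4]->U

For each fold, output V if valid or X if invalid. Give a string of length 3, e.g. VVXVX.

Initial: DLDDLLUU -> [(0, 0), (0, -1), (-1, -1), (-1, -2), (-1, -3), (-2, -3), (-3, -3), (-3, -2), (-3, -1)]
Fold 1: move[3]->U => DLDULLUU INVALID (collision), skipped
Fold 2: move[5]->D => DLDDLDUU INVALID (collision), skipped
Fold 3: move[4]->U => DLDDULUU INVALID (collision), skipped

Answer: XXX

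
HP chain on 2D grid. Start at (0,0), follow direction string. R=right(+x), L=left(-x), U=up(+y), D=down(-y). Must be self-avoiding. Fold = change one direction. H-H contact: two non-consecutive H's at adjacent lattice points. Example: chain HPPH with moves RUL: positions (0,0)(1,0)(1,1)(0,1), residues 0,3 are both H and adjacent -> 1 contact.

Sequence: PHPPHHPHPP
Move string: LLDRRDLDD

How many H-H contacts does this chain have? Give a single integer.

Positions: [(0, 0), (-1, 0), (-2, 0), (-2, -1), (-1, -1), (0, -1), (0, -2), (-1, -2), (-1, -3), (-1, -4)]
H-H contact: residue 1 @(-1,0) - residue 4 @(-1, -1)
H-H contact: residue 4 @(-1,-1) - residue 7 @(-1, -2)

Answer: 2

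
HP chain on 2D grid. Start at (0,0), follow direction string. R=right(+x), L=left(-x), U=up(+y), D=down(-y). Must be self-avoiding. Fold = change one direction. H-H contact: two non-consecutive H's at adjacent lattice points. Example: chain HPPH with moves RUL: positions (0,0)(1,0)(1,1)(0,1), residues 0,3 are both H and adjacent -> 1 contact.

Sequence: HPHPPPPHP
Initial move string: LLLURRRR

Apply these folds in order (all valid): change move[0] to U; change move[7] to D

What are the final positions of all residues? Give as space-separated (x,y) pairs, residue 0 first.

Answer: (0,0) (0,1) (-1,1) (-2,1) (-2,2) (-1,2) (0,2) (1,2) (1,1)

Derivation:
Initial moves: LLLURRRR
Fold: move[0]->U => ULLURRRR (positions: [(0, 0), (0, 1), (-1, 1), (-2, 1), (-2, 2), (-1, 2), (0, 2), (1, 2), (2, 2)])
Fold: move[7]->D => ULLURRRD (positions: [(0, 0), (0, 1), (-1, 1), (-2, 1), (-2, 2), (-1, 2), (0, 2), (1, 2), (1, 1)])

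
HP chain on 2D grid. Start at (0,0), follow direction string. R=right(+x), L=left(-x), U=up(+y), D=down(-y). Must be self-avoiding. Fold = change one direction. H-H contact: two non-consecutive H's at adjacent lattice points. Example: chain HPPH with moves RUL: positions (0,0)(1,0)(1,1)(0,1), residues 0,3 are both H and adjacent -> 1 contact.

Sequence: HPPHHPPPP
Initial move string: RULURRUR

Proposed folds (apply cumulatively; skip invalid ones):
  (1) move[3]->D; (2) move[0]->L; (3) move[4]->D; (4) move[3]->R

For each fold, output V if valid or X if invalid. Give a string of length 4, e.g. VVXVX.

Initial: RULURRUR -> [(0, 0), (1, 0), (1, 1), (0, 1), (0, 2), (1, 2), (2, 2), (2, 3), (3, 3)]
Fold 1: move[3]->D => RULDRRUR INVALID (collision), skipped
Fold 2: move[0]->L => LULURRUR VALID
Fold 3: move[4]->D => LULUDRUR INVALID (collision), skipped
Fold 4: move[3]->R => LULRRRUR INVALID (collision), skipped

Answer: XVXX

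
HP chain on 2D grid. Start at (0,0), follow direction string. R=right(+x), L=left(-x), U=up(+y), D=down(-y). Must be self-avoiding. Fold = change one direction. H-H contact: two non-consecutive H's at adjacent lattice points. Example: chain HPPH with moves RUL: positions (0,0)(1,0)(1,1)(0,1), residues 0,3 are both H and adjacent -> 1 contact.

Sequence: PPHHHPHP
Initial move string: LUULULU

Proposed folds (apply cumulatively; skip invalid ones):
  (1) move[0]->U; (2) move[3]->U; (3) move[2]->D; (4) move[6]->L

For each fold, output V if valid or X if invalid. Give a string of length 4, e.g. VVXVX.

Answer: VVXV

Derivation:
Initial: LUULULU -> [(0, 0), (-1, 0), (-1, 1), (-1, 2), (-2, 2), (-2, 3), (-3, 3), (-3, 4)]
Fold 1: move[0]->U => UUULULU VALID
Fold 2: move[3]->U => UUUUULU VALID
Fold 3: move[2]->D => UUDUULU INVALID (collision), skipped
Fold 4: move[6]->L => UUUUULL VALID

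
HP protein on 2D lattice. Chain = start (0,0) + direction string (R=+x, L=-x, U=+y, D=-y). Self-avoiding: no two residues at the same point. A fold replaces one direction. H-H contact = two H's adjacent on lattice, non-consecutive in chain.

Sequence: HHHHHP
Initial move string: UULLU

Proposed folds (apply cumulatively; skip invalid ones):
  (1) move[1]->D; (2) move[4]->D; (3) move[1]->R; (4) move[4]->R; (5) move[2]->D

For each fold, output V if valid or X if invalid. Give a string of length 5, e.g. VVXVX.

Answer: XVXXX

Derivation:
Initial: UULLU -> [(0, 0), (0, 1), (0, 2), (-1, 2), (-2, 2), (-2, 3)]
Fold 1: move[1]->D => UDLLU INVALID (collision), skipped
Fold 2: move[4]->D => UULLD VALID
Fold 3: move[1]->R => URLLD INVALID (collision), skipped
Fold 4: move[4]->R => UULLR INVALID (collision), skipped
Fold 5: move[2]->D => UUDLD INVALID (collision), skipped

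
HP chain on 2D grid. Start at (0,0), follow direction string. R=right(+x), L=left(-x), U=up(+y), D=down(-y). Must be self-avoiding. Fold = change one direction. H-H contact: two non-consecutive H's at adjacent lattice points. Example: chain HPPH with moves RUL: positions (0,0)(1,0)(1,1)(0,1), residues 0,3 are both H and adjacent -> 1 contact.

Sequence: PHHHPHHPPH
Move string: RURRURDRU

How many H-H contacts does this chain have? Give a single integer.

Positions: [(0, 0), (1, 0), (1, 1), (2, 1), (3, 1), (3, 2), (4, 2), (4, 1), (5, 1), (5, 2)]
H-H contact: residue 6 @(4,2) - residue 9 @(5, 2)

Answer: 1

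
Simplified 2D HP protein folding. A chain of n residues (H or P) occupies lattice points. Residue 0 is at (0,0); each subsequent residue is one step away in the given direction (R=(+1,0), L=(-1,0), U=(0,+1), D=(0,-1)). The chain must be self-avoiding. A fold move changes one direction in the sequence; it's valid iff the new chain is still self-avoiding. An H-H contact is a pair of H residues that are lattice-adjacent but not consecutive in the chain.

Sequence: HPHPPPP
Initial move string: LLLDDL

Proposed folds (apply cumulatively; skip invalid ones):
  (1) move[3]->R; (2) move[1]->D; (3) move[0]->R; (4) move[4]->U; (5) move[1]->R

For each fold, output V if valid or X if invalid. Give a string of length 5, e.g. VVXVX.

Answer: XVVXX

Derivation:
Initial: LLLDDL -> [(0, 0), (-1, 0), (-2, 0), (-3, 0), (-3, -1), (-3, -2), (-4, -2)]
Fold 1: move[3]->R => LLLRDL INVALID (collision), skipped
Fold 2: move[1]->D => LDLDDL VALID
Fold 3: move[0]->R => RDLDDL VALID
Fold 4: move[4]->U => RDLDUL INVALID (collision), skipped
Fold 5: move[1]->R => RRLDDL INVALID (collision), skipped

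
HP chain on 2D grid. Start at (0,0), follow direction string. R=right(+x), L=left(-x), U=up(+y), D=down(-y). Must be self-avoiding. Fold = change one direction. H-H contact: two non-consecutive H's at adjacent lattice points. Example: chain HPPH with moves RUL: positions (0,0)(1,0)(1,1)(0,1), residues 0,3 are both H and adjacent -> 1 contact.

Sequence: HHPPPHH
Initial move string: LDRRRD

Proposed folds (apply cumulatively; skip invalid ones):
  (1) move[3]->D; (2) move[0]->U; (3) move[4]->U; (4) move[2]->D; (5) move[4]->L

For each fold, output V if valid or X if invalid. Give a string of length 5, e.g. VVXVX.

Answer: VXXVV

Derivation:
Initial: LDRRRD -> [(0, 0), (-1, 0), (-1, -1), (0, -1), (1, -1), (2, -1), (2, -2)]
Fold 1: move[3]->D => LDRDRD VALID
Fold 2: move[0]->U => UDRDRD INVALID (collision), skipped
Fold 3: move[4]->U => LDRDUD INVALID (collision), skipped
Fold 4: move[2]->D => LDDDRD VALID
Fold 5: move[4]->L => LDDDLD VALID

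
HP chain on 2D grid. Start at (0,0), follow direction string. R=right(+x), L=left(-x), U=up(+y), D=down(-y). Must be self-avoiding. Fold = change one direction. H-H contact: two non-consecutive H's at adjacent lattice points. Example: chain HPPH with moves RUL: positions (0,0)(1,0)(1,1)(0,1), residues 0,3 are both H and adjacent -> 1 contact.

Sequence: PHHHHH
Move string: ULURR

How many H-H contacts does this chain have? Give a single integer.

Answer: 1

Derivation:
Positions: [(0, 0), (0, 1), (-1, 1), (-1, 2), (0, 2), (1, 2)]
H-H contact: residue 1 @(0,1) - residue 4 @(0, 2)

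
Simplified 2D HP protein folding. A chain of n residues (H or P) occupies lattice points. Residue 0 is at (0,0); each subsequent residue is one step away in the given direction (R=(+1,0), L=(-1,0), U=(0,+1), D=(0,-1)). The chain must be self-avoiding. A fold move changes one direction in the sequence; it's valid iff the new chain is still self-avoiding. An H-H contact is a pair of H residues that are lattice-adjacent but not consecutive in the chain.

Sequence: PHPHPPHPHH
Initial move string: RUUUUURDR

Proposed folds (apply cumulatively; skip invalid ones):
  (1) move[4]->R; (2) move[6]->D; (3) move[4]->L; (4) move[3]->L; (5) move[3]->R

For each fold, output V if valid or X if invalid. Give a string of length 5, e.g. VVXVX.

Initial: RUUUUURDR -> [(0, 0), (1, 0), (1, 1), (1, 2), (1, 3), (1, 4), (1, 5), (2, 5), (2, 4), (3, 4)]
Fold 1: move[4]->R => RUUURURDR VALID
Fold 2: move[6]->D => RUUURUDDR INVALID (collision), skipped
Fold 3: move[4]->L => RUUULURDR INVALID (collision), skipped
Fold 4: move[3]->L => RUULRURDR INVALID (collision), skipped
Fold 5: move[3]->R => RUURRURDR VALID

Answer: VXXXV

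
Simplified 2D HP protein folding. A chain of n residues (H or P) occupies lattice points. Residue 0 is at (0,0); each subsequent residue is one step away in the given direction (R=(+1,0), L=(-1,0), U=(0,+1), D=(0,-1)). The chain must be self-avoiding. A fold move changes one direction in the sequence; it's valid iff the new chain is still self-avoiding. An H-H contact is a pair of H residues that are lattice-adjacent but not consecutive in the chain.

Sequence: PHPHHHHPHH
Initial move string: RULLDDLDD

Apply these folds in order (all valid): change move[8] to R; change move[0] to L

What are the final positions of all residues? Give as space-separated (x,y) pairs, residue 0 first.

Initial moves: RULLDDLDD
Fold: move[8]->R => RULLDDLDR (positions: [(0, 0), (1, 0), (1, 1), (0, 1), (-1, 1), (-1, 0), (-1, -1), (-2, -1), (-2, -2), (-1, -2)])
Fold: move[0]->L => LULLDDLDR (positions: [(0, 0), (-1, 0), (-1, 1), (-2, 1), (-3, 1), (-3, 0), (-3, -1), (-4, -1), (-4, -2), (-3, -2)])

Answer: (0,0) (-1,0) (-1,1) (-2,1) (-3,1) (-3,0) (-3,-1) (-4,-1) (-4,-2) (-3,-2)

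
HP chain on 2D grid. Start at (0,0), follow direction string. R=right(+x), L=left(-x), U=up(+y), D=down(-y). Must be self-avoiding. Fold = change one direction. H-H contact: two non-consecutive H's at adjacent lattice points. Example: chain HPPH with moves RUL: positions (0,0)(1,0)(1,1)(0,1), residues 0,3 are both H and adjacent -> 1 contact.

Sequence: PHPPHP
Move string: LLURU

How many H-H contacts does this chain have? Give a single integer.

Positions: [(0, 0), (-1, 0), (-2, 0), (-2, 1), (-1, 1), (-1, 2)]
H-H contact: residue 1 @(-1,0) - residue 4 @(-1, 1)

Answer: 1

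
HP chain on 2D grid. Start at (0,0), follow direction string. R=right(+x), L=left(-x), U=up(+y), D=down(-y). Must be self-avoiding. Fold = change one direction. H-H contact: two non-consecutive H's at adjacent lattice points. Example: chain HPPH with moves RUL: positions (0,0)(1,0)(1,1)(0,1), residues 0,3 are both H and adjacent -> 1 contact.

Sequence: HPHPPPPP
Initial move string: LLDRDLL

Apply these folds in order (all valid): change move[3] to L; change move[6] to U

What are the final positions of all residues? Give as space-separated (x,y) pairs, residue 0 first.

Initial moves: LLDRDLL
Fold: move[3]->L => LLDLDLL (positions: [(0, 0), (-1, 0), (-2, 0), (-2, -1), (-3, -1), (-3, -2), (-4, -2), (-5, -2)])
Fold: move[6]->U => LLDLDLU (positions: [(0, 0), (-1, 0), (-2, 0), (-2, -1), (-3, -1), (-3, -2), (-4, -2), (-4, -1)])

Answer: (0,0) (-1,0) (-2,0) (-2,-1) (-3,-1) (-3,-2) (-4,-2) (-4,-1)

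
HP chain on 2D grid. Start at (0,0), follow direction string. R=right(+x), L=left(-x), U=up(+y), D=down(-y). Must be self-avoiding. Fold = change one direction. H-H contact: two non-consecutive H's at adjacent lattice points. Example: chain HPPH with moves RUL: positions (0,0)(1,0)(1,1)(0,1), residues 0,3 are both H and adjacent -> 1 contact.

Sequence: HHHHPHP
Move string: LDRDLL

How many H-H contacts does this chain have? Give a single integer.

Answer: 2

Derivation:
Positions: [(0, 0), (-1, 0), (-1, -1), (0, -1), (0, -2), (-1, -2), (-2, -2)]
H-H contact: residue 0 @(0,0) - residue 3 @(0, -1)
H-H contact: residue 2 @(-1,-1) - residue 5 @(-1, -2)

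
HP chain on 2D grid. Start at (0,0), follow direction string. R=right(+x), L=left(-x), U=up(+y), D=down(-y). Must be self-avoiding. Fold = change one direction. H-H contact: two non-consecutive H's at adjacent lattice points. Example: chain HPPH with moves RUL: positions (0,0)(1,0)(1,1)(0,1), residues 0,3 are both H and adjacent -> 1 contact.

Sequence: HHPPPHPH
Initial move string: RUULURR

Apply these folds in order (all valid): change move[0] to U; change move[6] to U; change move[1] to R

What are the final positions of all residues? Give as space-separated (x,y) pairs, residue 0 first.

Answer: (0,0) (0,1) (1,1) (1,2) (0,2) (0,3) (1,3) (1,4)

Derivation:
Initial moves: RUULURR
Fold: move[0]->U => UUULURR (positions: [(0, 0), (0, 1), (0, 2), (0, 3), (-1, 3), (-1, 4), (0, 4), (1, 4)])
Fold: move[6]->U => UUULURU (positions: [(0, 0), (0, 1), (0, 2), (0, 3), (-1, 3), (-1, 4), (0, 4), (0, 5)])
Fold: move[1]->R => URULURU (positions: [(0, 0), (0, 1), (1, 1), (1, 2), (0, 2), (0, 3), (1, 3), (1, 4)])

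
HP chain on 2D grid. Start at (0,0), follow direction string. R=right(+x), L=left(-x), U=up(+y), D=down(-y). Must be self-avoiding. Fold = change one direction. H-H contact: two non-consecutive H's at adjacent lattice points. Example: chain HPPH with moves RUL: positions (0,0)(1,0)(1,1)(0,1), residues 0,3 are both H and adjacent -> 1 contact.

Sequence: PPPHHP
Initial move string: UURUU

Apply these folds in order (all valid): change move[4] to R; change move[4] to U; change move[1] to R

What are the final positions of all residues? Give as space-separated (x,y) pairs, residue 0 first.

Initial moves: UURUU
Fold: move[4]->R => UURUR (positions: [(0, 0), (0, 1), (0, 2), (1, 2), (1, 3), (2, 3)])
Fold: move[4]->U => UURUU (positions: [(0, 0), (0, 1), (0, 2), (1, 2), (1, 3), (1, 4)])
Fold: move[1]->R => URRUU (positions: [(0, 0), (0, 1), (1, 1), (2, 1), (2, 2), (2, 3)])

Answer: (0,0) (0,1) (1,1) (2,1) (2,2) (2,3)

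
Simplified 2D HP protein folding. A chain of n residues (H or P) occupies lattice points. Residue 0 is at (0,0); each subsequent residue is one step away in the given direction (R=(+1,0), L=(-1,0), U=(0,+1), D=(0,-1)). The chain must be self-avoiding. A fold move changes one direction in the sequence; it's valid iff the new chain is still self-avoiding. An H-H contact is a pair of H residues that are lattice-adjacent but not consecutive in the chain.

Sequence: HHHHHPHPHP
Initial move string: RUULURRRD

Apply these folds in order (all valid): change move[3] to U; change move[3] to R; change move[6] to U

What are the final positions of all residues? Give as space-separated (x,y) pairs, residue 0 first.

Initial moves: RUULURRRD
Fold: move[3]->U => RUUUURRRD (positions: [(0, 0), (1, 0), (1, 1), (1, 2), (1, 3), (1, 4), (2, 4), (3, 4), (4, 4), (4, 3)])
Fold: move[3]->R => RUURURRRD (positions: [(0, 0), (1, 0), (1, 1), (1, 2), (2, 2), (2, 3), (3, 3), (4, 3), (5, 3), (5, 2)])
Fold: move[6]->U => RUURURURD (positions: [(0, 0), (1, 0), (1, 1), (1, 2), (2, 2), (2, 3), (3, 3), (3, 4), (4, 4), (4, 3)])

Answer: (0,0) (1,0) (1,1) (1,2) (2,2) (2,3) (3,3) (3,4) (4,4) (4,3)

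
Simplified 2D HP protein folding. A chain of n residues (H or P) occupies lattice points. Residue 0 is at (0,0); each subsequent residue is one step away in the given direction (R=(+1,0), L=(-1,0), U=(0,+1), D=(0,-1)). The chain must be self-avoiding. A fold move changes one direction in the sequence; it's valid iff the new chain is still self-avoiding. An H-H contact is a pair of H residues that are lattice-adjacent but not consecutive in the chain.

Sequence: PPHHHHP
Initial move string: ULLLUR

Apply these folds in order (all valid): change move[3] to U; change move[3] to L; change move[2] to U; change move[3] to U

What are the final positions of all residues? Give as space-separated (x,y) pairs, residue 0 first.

Initial moves: ULLLUR
Fold: move[3]->U => ULLUUR (positions: [(0, 0), (0, 1), (-1, 1), (-2, 1), (-2, 2), (-2, 3), (-1, 3)])
Fold: move[3]->L => ULLLUR (positions: [(0, 0), (0, 1), (-1, 1), (-2, 1), (-3, 1), (-3, 2), (-2, 2)])
Fold: move[2]->U => ULULUR (positions: [(0, 0), (0, 1), (-1, 1), (-1, 2), (-2, 2), (-2, 3), (-1, 3)])
Fold: move[3]->U => ULUUUR (positions: [(0, 0), (0, 1), (-1, 1), (-1, 2), (-1, 3), (-1, 4), (0, 4)])

Answer: (0,0) (0,1) (-1,1) (-1,2) (-1,3) (-1,4) (0,4)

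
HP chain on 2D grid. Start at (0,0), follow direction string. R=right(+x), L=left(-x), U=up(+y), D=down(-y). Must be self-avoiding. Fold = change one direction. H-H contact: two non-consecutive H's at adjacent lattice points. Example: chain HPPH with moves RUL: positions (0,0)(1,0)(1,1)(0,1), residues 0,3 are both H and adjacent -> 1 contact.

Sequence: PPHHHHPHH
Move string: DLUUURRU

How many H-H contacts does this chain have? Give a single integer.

Positions: [(0, 0), (0, -1), (-1, -1), (-1, 0), (-1, 1), (-1, 2), (0, 2), (1, 2), (1, 3)]
No H-H contacts found.

Answer: 0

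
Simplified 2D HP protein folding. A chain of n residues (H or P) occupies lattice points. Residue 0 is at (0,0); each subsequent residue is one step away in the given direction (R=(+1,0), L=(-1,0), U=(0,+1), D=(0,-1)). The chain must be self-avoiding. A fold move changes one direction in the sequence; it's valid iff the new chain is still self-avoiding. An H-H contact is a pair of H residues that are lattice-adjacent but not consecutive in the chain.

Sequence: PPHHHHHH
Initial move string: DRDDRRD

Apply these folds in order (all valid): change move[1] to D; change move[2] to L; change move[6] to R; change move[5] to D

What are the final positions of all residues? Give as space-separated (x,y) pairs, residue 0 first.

Answer: (0,0) (0,-1) (0,-2) (-1,-2) (-1,-3) (0,-3) (0,-4) (1,-4)

Derivation:
Initial moves: DRDDRRD
Fold: move[1]->D => DDDDRRD (positions: [(0, 0), (0, -1), (0, -2), (0, -3), (0, -4), (1, -4), (2, -4), (2, -5)])
Fold: move[2]->L => DDLDRRD (positions: [(0, 0), (0, -1), (0, -2), (-1, -2), (-1, -3), (0, -3), (1, -3), (1, -4)])
Fold: move[6]->R => DDLDRRR (positions: [(0, 0), (0, -1), (0, -2), (-1, -2), (-1, -3), (0, -3), (1, -3), (2, -3)])
Fold: move[5]->D => DDLDRDR (positions: [(0, 0), (0, -1), (0, -2), (-1, -2), (-1, -3), (0, -3), (0, -4), (1, -4)])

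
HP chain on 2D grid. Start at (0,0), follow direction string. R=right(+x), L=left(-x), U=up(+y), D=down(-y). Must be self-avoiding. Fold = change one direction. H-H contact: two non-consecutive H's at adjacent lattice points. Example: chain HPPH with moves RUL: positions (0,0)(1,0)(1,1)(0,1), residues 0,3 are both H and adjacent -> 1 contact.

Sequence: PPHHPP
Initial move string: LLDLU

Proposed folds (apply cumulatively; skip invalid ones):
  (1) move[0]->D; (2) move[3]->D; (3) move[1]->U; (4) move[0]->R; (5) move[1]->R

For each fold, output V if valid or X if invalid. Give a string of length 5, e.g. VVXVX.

Answer: VXXXX

Derivation:
Initial: LLDLU -> [(0, 0), (-1, 0), (-2, 0), (-2, -1), (-3, -1), (-3, 0)]
Fold 1: move[0]->D => DLDLU VALID
Fold 2: move[3]->D => DLDDU INVALID (collision), skipped
Fold 3: move[1]->U => DUDLU INVALID (collision), skipped
Fold 4: move[0]->R => RLDLU INVALID (collision), skipped
Fold 5: move[1]->R => DRDLU INVALID (collision), skipped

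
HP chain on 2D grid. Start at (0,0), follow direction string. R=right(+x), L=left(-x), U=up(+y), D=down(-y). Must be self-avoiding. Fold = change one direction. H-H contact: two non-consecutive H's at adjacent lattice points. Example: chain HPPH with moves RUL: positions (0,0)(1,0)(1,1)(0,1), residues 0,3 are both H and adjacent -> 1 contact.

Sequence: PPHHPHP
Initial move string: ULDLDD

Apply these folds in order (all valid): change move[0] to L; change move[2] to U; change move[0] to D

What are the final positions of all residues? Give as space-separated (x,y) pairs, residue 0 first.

Initial moves: ULDLDD
Fold: move[0]->L => LLDLDD (positions: [(0, 0), (-1, 0), (-2, 0), (-2, -1), (-3, -1), (-3, -2), (-3, -3)])
Fold: move[2]->U => LLULDD (positions: [(0, 0), (-1, 0), (-2, 0), (-2, 1), (-3, 1), (-3, 0), (-3, -1)])
Fold: move[0]->D => DLULDD (positions: [(0, 0), (0, -1), (-1, -1), (-1, 0), (-2, 0), (-2, -1), (-2, -2)])

Answer: (0,0) (0,-1) (-1,-1) (-1,0) (-2,0) (-2,-1) (-2,-2)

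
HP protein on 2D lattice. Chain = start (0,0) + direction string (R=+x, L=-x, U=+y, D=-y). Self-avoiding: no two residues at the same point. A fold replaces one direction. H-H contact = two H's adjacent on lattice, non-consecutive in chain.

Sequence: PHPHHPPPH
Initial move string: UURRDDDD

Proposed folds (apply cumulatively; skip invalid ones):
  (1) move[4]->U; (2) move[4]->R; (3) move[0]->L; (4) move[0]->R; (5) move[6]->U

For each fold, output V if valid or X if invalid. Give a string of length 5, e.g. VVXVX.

Initial: UURRDDDD -> [(0, 0), (0, 1), (0, 2), (1, 2), (2, 2), (2, 1), (2, 0), (2, -1), (2, -2)]
Fold 1: move[4]->U => UURRUDDD INVALID (collision), skipped
Fold 2: move[4]->R => UURRRDDD VALID
Fold 3: move[0]->L => LURRRDDD VALID
Fold 4: move[0]->R => RURRRDDD VALID
Fold 5: move[6]->U => RURRRDUD INVALID (collision), skipped

Answer: XVVVX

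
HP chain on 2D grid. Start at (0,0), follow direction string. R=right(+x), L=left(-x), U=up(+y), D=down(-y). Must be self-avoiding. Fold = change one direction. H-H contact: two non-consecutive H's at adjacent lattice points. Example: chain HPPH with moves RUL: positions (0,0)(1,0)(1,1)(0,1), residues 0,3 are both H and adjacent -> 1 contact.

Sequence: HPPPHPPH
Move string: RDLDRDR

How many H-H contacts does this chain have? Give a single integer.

Answer: 0

Derivation:
Positions: [(0, 0), (1, 0), (1, -1), (0, -1), (0, -2), (1, -2), (1, -3), (2, -3)]
No H-H contacts found.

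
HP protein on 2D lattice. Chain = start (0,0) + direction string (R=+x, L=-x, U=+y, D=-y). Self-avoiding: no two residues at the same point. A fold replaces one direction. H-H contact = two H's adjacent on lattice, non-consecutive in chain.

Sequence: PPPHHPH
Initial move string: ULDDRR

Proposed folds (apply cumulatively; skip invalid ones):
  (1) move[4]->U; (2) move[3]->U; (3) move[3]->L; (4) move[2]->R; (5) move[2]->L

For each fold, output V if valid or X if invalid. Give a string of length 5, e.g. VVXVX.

Answer: XXXXX

Derivation:
Initial: ULDDRR -> [(0, 0), (0, 1), (-1, 1), (-1, 0), (-1, -1), (0, -1), (1, -1)]
Fold 1: move[4]->U => ULDDUR INVALID (collision), skipped
Fold 2: move[3]->U => ULDURR INVALID (collision), skipped
Fold 3: move[3]->L => ULDLRR INVALID (collision), skipped
Fold 4: move[2]->R => ULRDRR INVALID (collision), skipped
Fold 5: move[2]->L => ULLDRR INVALID (collision), skipped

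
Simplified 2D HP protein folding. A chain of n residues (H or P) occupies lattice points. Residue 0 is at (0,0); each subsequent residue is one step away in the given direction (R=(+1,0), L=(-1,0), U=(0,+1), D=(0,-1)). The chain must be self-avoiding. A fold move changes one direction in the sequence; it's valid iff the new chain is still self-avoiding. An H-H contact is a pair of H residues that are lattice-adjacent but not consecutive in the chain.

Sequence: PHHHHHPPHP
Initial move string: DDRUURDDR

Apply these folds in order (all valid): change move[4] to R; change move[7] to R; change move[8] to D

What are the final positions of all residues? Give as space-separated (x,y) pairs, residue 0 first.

Answer: (0,0) (0,-1) (0,-2) (1,-2) (1,-1) (2,-1) (3,-1) (3,-2) (4,-2) (4,-3)

Derivation:
Initial moves: DDRUURDDR
Fold: move[4]->R => DDRURRDDR (positions: [(0, 0), (0, -1), (0, -2), (1, -2), (1, -1), (2, -1), (3, -1), (3, -2), (3, -3), (4, -3)])
Fold: move[7]->R => DDRURRDRR (positions: [(0, 0), (0, -1), (0, -2), (1, -2), (1, -1), (2, -1), (3, -1), (3, -2), (4, -2), (5, -2)])
Fold: move[8]->D => DDRURRDRD (positions: [(0, 0), (0, -1), (0, -2), (1, -2), (1, -1), (2, -1), (3, -1), (3, -2), (4, -2), (4, -3)])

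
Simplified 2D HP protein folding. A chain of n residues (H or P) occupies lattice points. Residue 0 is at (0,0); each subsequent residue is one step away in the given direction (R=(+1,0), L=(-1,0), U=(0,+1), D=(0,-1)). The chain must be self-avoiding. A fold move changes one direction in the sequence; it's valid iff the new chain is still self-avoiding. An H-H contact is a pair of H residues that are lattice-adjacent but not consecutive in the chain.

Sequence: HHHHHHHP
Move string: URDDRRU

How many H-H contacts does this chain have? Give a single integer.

Answer: 1

Derivation:
Positions: [(0, 0), (0, 1), (1, 1), (1, 0), (1, -1), (2, -1), (3, -1), (3, 0)]
H-H contact: residue 0 @(0,0) - residue 3 @(1, 0)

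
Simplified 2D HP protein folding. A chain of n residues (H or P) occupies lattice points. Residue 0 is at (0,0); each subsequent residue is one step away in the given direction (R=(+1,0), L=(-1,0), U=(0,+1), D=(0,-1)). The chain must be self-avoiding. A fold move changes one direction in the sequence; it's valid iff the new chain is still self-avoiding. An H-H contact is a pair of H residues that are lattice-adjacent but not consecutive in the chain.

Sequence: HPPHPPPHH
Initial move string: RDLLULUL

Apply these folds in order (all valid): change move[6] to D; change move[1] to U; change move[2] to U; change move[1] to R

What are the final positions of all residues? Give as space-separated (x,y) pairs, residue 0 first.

Answer: (0,0) (1,0) (2,0) (2,1) (1,1) (1,2) (0,2) (0,1) (-1,1)

Derivation:
Initial moves: RDLLULUL
Fold: move[6]->D => RDLLULDL (positions: [(0, 0), (1, 0), (1, -1), (0, -1), (-1, -1), (-1, 0), (-2, 0), (-2, -1), (-3, -1)])
Fold: move[1]->U => RULLULDL (positions: [(0, 0), (1, 0), (1, 1), (0, 1), (-1, 1), (-1, 2), (-2, 2), (-2, 1), (-3, 1)])
Fold: move[2]->U => RUULULDL (positions: [(0, 0), (1, 0), (1, 1), (1, 2), (0, 2), (0, 3), (-1, 3), (-1, 2), (-2, 2)])
Fold: move[1]->R => RRULULDL (positions: [(0, 0), (1, 0), (2, 0), (2, 1), (1, 1), (1, 2), (0, 2), (0, 1), (-1, 1)])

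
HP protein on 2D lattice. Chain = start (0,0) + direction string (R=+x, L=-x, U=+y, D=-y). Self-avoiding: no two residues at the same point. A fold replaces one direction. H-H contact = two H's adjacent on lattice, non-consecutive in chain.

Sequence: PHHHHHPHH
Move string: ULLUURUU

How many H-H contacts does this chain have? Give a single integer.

Positions: [(0, 0), (0, 1), (-1, 1), (-2, 1), (-2, 2), (-2, 3), (-1, 3), (-1, 4), (-1, 5)]
No H-H contacts found.

Answer: 0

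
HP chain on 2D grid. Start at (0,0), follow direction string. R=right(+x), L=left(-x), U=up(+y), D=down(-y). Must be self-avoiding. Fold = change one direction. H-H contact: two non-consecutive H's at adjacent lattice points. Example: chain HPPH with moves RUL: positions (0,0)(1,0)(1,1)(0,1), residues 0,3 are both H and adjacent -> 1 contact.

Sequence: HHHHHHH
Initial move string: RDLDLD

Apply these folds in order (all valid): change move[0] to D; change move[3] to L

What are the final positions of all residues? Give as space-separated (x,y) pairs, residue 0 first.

Answer: (0,0) (0,-1) (0,-2) (-1,-2) (-2,-2) (-3,-2) (-3,-3)

Derivation:
Initial moves: RDLDLD
Fold: move[0]->D => DDLDLD (positions: [(0, 0), (0, -1), (0, -2), (-1, -2), (-1, -3), (-2, -3), (-2, -4)])
Fold: move[3]->L => DDLLLD (positions: [(0, 0), (0, -1), (0, -2), (-1, -2), (-2, -2), (-3, -2), (-3, -3)])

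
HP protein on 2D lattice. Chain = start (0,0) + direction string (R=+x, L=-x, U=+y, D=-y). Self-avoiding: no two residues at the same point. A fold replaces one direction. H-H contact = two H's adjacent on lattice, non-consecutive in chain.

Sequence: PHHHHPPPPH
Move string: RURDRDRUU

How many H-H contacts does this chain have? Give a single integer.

Positions: [(0, 0), (1, 0), (1, 1), (2, 1), (2, 0), (3, 0), (3, -1), (4, -1), (4, 0), (4, 1)]
H-H contact: residue 1 @(1,0) - residue 4 @(2, 0)

Answer: 1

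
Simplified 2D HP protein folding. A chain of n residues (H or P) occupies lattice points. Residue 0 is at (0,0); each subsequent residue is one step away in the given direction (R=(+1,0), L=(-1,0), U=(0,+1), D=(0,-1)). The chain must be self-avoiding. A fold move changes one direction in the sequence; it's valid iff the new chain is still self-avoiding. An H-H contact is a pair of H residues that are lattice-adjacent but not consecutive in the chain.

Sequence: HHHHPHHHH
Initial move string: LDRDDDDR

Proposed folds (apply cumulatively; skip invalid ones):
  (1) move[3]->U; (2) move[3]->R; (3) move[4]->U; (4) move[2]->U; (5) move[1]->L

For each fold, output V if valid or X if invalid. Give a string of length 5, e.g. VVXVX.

Answer: XVXXX

Derivation:
Initial: LDRDDDDR -> [(0, 0), (-1, 0), (-1, -1), (0, -1), (0, -2), (0, -3), (0, -4), (0, -5), (1, -5)]
Fold 1: move[3]->U => LDRUDDDR INVALID (collision), skipped
Fold 2: move[3]->R => LDRRDDDR VALID
Fold 3: move[4]->U => LDRRUDDR INVALID (collision), skipped
Fold 4: move[2]->U => LDURDDDR INVALID (collision), skipped
Fold 5: move[1]->L => LLRRDDDR INVALID (collision), skipped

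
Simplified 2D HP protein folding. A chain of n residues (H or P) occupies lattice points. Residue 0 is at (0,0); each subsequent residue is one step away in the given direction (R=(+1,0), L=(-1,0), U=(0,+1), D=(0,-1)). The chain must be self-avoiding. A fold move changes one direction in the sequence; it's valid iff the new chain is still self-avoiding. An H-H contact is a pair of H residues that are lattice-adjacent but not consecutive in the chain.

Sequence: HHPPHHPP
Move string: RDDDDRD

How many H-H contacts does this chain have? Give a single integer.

Positions: [(0, 0), (1, 0), (1, -1), (1, -2), (1, -3), (1, -4), (2, -4), (2, -5)]
No H-H contacts found.

Answer: 0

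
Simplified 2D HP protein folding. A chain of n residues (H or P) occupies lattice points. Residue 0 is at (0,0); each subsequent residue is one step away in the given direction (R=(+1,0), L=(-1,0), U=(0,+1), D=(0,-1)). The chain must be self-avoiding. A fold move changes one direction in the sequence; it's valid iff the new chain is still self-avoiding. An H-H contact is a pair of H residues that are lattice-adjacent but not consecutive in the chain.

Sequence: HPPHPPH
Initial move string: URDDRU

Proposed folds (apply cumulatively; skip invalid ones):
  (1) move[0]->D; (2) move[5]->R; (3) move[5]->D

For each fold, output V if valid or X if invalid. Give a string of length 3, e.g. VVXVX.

Initial: URDDRU -> [(0, 0), (0, 1), (1, 1), (1, 0), (1, -1), (2, -1), (2, 0)]
Fold 1: move[0]->D => DRDDRU VALID
Fold 2: move[5]->R => DRDDRR VALID
Fold 3: move[5]->D => DRDDRD VALID

Answer: VVV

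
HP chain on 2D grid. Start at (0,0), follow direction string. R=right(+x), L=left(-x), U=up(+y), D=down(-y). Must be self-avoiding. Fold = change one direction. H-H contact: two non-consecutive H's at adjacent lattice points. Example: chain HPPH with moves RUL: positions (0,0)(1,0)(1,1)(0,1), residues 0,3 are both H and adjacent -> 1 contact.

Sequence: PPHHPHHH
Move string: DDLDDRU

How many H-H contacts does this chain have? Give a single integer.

Answer: 1

Derivation:
Positions: [(0, 0), (0, -1), (0, -2), (-1, -2), (-1, -3), (-1, -4), (0, -4), (0, -3)]
H-H contact: residue 2 @(0,-2) - residue 7 @(0, -3)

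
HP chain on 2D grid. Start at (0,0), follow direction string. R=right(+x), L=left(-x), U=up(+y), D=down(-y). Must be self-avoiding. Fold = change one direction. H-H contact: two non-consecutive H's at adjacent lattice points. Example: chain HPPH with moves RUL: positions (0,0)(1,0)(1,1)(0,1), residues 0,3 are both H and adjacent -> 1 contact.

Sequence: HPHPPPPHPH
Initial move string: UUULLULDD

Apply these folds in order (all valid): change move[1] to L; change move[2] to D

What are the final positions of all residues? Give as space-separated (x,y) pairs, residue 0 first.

Initial moves: UUULLULDD
Fold: move[1]->L => ULULLULDD (positions: [(0, 0), (0, 1), (-1, 1), (-1, 2), (-2, 2), (-3, 2), (-3, 3), (-4, 3), (-4, 2), (-4, 1)])
Fold: move[2]->D => ULDLLULDD (positions: [(0, 0), (0, 1), (-1, 1), (-1, 0), (-2, 0), (-3, 0), (-3, 1), (-4, 1), (-4, 0), (-4, -1)])

Answer: (0,0) (0,1) (-1,1) (-1,0) (-2,0) (-3,0) (-3,1) (-4,1) (-4,0) (-4,-1)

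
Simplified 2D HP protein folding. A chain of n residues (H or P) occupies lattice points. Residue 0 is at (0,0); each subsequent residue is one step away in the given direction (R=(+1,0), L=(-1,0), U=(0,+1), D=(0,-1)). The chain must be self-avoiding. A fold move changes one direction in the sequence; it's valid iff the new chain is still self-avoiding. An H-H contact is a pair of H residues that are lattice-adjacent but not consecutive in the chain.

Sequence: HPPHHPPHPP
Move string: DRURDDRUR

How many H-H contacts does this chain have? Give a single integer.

Positions: [(0, 0), (0, -1), (1, -1), (1, 0), (2, 0), (2, -1), (2, -2), (3, -2), (3, -1), (4, -1)]
H-H contact: residue 0 @(0,0) - residue 3 @(1, 0)

Answer: 1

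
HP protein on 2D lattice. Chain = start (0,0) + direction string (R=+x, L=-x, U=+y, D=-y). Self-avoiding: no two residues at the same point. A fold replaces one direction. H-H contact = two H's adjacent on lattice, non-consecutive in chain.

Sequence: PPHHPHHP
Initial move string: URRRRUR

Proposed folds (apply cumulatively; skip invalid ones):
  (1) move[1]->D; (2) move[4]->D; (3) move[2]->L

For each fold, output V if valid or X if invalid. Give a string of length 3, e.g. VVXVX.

Answer: XXX

Derivation:
Initial: URRRRUR -> [(0, 0), (0, 1), (1, 1), (2, 1), (3, 1), (4, 1), (4, 2), (5, 2)]
Fold 1: move[1]->D => UDRRRUR INVALID (collision), skipped
Fold 2: move[4]->D => URRRDUR INVALID (collision), skipped
Fold 3: move[2]->L => URLRRUR INVALID (collision), skipped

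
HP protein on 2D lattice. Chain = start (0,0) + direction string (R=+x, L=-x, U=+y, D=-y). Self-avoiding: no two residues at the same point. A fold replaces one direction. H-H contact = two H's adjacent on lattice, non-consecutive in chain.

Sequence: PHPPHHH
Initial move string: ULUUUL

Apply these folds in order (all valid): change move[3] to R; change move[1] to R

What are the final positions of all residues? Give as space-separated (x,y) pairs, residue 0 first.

Initial moves: ULUUUL
Fold: move[3]->R => ULURUL (positions: [(0, 0), (0, 1), (-1, 1), (-1, 2), (0, 2), (0, 3), (-1, 3)])
Fold: move[1]->R => URURUL (positions: [(0, 0), (0, 1), (1, 1), (1, 2), (2, 2), (2, 3), (1, 3)])

Answer: (0,0) (0,1) (1,1) (1,2) (2,2) (2,3) (1,3)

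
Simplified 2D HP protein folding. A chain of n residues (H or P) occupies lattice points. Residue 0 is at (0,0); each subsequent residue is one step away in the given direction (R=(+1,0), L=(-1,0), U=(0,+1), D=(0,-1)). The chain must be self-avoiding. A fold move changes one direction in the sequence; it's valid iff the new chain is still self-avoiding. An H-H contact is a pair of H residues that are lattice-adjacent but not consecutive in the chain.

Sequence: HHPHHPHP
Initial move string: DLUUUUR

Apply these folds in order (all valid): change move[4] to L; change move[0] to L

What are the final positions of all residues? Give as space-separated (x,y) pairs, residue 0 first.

Answer: (0,0) (-1,0) (-2,0) (-2,1) (-2,2) (-3,2) (-3,3) (-2,3)

Derivation:
Initial moves: DLUUUUR
Fold: move[4]->L => DLUULUR (positions: [(0, 0), (0, -1), (-1, -1), (-1, 0), (-1, 1), (-2, 1), (-2, 2), (-1, 2)])
Fold: move[0]->L => LLUULUR (positions: [(0, 0), (-1, 0), (-2, 0), (-2, 1), (-2, 2), (-3, 2), (-3, 3), (-2, 3)])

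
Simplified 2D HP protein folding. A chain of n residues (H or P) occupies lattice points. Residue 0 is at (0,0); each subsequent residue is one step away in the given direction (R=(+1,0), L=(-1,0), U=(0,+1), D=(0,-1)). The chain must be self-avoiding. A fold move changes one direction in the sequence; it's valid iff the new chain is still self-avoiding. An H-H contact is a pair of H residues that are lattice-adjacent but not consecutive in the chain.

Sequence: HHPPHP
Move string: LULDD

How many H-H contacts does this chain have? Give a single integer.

Positions: [(0, 0), (-1, 0), (-1, 1), (-2, 1), (-2, 0), (-2, -1)]
H-H contact: residue 1 @(-1,0) - residue 4 @(-2, 0)

Answer: 1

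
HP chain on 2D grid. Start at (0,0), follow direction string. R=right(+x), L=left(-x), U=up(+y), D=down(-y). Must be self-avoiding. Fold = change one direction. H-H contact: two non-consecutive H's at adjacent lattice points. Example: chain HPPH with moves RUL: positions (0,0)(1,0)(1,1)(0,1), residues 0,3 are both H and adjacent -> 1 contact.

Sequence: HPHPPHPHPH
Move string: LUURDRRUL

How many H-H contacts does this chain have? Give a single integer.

Answer: 2

Derivation:
Positions: [(0, 0), (-1, 0), (-1, 1), (-1, 2), (0, 2), (0, 1), (1, 1), (2, 1), (2, 2), (1, 2)]
H-H contact: residue 0 @(0,0) - residue 5 @(0, 1)
H-H contact: residue 2 @(-1,1) - residue 5 @(0, 1)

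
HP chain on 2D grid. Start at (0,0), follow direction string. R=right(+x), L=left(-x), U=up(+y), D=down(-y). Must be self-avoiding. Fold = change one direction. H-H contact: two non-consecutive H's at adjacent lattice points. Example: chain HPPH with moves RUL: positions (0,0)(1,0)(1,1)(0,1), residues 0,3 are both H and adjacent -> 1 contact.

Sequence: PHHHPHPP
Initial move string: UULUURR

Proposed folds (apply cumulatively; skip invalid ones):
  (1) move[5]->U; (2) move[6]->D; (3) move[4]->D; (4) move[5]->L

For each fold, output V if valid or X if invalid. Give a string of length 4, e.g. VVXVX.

Initial: UULUURR -> [(0, 0), (0, 1), (0, 2), (-1, 2), (-1, 3), (-1, 4), (0, 4), (1, 4)]
Fold 1: move[5]->U => UULUUUR VALID
Fold 2: move[6]->D => UULUUUD INVALID (collision), skipped
Fold 3: move[4]->D => UULUDUR INVALID (collision), skipped
Fold 4: move[5]->L => UULUULR INVALID (collision), skipped

Answer: VXXX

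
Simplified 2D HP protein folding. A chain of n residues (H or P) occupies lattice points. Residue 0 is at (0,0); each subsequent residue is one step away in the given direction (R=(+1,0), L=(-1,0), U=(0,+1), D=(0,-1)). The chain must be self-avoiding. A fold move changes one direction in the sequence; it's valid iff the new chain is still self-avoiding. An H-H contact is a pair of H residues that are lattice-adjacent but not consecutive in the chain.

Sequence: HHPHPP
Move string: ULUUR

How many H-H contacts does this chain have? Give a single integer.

Answer: 0

Derivation:
Positions: [(0, 0), (0, 1), (-1, 1), (-1, 2), (-1, 3), (0, 3)]
No H-H contacts found.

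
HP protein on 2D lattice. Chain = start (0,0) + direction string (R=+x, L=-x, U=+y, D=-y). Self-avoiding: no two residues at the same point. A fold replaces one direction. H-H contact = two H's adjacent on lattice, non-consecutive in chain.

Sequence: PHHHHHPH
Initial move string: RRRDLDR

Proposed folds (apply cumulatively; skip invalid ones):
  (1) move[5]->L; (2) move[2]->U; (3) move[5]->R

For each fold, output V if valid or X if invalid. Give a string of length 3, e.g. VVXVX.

Answer: XXX

Derivation:
Initial: RRRDLDR -> [(0, 0), (1, 0), (2, 0), (3, 0), (3, -1), (2, -1), (2, -2), (3, -2)]
Fold 1: move[5]->L => RRRDLLR INVALID (collision), skipped
Fold 2: move[2]->U => RRUDLDR INVALID (collision), skipped
Fold 3: move[5]->R => RRRDLRR INVALID (collision), skipped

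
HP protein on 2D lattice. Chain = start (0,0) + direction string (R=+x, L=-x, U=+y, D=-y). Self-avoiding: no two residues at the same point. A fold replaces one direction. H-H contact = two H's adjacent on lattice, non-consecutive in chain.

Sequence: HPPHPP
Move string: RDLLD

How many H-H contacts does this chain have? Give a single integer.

Positions: [(0, 0), (1, 0), (1, -1), (0, -1), (-1, -1), (-1, -2)]
H-H contact: residue 0 @(0,0) - residue 3 @(0, -1)

Answer: 1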